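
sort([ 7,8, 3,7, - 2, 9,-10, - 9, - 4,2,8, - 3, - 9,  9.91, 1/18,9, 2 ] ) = [ - 10, - 9, - 9, - 4, - 3,  -  2,1/18,2,2, 3,7,7 , 8,  8,9, 9,9.91]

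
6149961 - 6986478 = -836517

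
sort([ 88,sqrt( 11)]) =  [ sqrt ( 11 ),88]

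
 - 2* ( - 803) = 1606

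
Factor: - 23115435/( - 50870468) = 2^ ( - 2 )*3^1*5^1*7^1*11^ (  -  1 )*101^(- 1 )  *  11447^(-1 )*220147^1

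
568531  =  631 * 901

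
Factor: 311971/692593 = 359/797 = 359^1*797^( - 1 ) 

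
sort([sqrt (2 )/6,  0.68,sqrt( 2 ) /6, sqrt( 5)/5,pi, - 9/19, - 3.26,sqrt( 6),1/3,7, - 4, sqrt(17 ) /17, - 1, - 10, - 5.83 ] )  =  [-10, - 5.83,  -  4,-3.26, - 1, - 9/19,  sqrt(2 )/6, sqrt( 2 )/6,sqrt( 17)/17, 1/3, sqrt( 5)/5, 0.68,sqrt(6 ), pi  ,  7 ] 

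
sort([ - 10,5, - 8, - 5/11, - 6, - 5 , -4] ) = [ - 10,-8, - 6,  -  5, - 4,- 5/11,5 ]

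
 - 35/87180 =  - 7/17436 = - 0.00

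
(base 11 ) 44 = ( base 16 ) 30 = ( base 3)1210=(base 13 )39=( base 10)48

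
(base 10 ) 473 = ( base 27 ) HE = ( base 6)2105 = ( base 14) 25B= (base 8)731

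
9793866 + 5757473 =15551339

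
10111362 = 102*99131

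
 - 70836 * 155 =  - 10979580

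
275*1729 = 475475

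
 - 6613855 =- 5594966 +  - 1018889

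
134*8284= 1110056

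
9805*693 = 6794865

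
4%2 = 0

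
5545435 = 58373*95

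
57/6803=57/6803 = 0.01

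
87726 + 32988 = 120714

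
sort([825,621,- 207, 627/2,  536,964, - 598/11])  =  [ - 207, - 598/11, 627/2, 536,621,825,964 ] 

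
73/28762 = 1/394   =  0.00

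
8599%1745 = 1619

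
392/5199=392/5199=   0.08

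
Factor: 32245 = 5^1* 6449^1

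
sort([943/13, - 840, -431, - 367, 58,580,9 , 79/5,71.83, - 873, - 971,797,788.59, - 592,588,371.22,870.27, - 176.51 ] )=[-971, - 873, - 840,-592, - 431,-367,-176.51,9,79/5, 58,71.83,943/13,371.22,580, 588,  788.59, 797,870.27]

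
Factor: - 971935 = - 5^1*29^1 * 6703^1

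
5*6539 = 32695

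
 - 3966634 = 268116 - 4234750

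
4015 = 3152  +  863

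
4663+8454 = 13117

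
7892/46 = 171 + 13/23 = 171.57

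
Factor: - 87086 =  - 2^1*43543^1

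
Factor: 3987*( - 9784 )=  - 2^3*3^2*443^1*1223^1 = - 39008808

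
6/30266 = 3/15133 = 0.00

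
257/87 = 257/87 = 2.95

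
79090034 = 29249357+49840677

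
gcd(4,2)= 2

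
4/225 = 4/225 = 0.02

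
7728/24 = 322 = 322.00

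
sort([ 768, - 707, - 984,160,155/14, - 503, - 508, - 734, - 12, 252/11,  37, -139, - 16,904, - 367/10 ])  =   [ - 984 , - 734, - 707, - 508, - 503, - 139, - 367/10, - 16, - 12, 155/14,252/11,37,160,768,904 ] 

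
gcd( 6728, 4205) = 841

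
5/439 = 5/439 =0.01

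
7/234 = 7/234 = 0.03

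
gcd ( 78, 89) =1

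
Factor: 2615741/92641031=7^( - 1 )*61^1 * 83^( - 1)*137^1* 313^1*317^( - 1 )*503^( - 1)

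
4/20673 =4/20673 = 0.00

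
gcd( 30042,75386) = 2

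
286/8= 35 + 3/4= 35.75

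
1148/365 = 1148/365 = 3.15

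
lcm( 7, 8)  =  56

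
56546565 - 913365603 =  - 856819038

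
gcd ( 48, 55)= 1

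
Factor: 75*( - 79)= -3^1*5^2 *79^1 =- 5925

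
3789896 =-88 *(-43067 ) 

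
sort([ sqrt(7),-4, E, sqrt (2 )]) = [ - 4, sqrt(2),sqrt(7),E ]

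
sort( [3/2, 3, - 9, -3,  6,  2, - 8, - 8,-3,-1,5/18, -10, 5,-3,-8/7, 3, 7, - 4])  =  [- 10,- 9, -8, - 8,-4, - 3, - 3, -3  , - 8/7,  -  1,5/18,3/2, 2, 3,3, 5,6, 7]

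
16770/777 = 5590/259  =  21.58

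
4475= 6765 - 2290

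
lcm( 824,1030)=4120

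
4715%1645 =1425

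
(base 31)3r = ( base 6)320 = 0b1111000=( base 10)120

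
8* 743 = 5944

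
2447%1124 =199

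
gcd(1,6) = 1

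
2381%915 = 551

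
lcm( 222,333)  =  666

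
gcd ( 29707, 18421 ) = 1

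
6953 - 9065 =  - 2112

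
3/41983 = 3/41983 = 0.00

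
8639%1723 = 24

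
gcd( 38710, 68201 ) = 7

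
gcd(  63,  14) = 7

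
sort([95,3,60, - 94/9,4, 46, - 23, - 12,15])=[- 23, - 12, - 94/9,3, 4,15, 46,60,95]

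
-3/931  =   - 1 + 928/931 = - 0.00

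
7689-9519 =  - 1830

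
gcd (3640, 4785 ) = 5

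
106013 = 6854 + 99159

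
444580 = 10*44458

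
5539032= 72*76931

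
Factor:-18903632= -2^4 * 11^1*19^1*5653^1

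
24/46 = 12/23 =0.52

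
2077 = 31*67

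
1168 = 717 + 451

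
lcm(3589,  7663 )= 283531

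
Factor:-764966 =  - 2^1*17^1*149^1*151^1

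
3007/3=1002 + 1/3 =1002.33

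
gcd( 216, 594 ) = 54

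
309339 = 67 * 4617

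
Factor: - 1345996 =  - 2^2*336499^1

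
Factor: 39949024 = 2^5*1248407^1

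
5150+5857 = 11007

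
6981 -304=6677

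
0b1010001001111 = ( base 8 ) 12117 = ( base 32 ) 52F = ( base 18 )G0F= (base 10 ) 5199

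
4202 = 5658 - 1456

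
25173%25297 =25173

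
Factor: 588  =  2^2*  3^1 *7^2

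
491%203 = 85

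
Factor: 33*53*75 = 131175 = 3^2*5^2*11^1* 53^1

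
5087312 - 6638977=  - 1551665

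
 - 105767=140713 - 246480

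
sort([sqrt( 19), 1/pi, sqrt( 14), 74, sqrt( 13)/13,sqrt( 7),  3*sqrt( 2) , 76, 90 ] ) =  [sqrt ( 13)/13,1/pi, sqrt( 7) , sqrt ( 14 ), 3*sqrt(2) , sqrt ( 19),74, 76 , 90 ]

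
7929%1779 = 813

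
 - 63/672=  - 1 + 29/32=- 0.09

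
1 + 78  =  79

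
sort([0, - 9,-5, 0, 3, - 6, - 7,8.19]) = [ - 9, - 7, - 6, - 5,0,0,3 , 8.19]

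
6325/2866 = 6325/2866 = 2.21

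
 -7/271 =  - 7/271 = - 0.03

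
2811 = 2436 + 375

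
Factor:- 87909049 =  - 7057^1*12457^1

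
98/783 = 98/783 = 0.13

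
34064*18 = 613152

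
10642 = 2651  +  7991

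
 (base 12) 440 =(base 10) 624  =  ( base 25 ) OO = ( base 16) 270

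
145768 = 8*18221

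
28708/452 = 7177/113 = 63.51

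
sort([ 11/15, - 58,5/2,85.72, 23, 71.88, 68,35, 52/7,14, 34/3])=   [ - 58,11/15,5/2, 52/7,34/3, 14,23,35, 68,71.88,85.72 ] 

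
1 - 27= - 26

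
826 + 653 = 1479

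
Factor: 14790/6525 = 34/15  =  2^1* 3^( - 1 )*5^(-1) * 17^1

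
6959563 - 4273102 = 2686461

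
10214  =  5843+4371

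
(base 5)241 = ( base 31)29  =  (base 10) 71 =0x47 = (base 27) 2h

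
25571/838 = 30+ 431/838 = 30.51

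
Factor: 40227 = 3^1*11^1*23^1*53^1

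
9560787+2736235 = 12297022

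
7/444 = 7/444 =0.02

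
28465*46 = 1309390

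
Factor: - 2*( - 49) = 98 = 2^1*7^2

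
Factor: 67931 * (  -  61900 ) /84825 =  - 2^2*3^ (  -  2)*13^( - 1 )*29^( - 1)*619^1 * 67931^1 = - 168197156/3393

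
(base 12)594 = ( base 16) 340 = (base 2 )1101000000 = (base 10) 832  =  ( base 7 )2266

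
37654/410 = 18827/205 = 91.84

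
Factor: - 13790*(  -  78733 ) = 1085728070 = 2^1*5^1*7^1*43^1 * 197^1*1831^1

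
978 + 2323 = 3301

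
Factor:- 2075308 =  - 2^2*173^1 * 2999^1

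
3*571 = 1713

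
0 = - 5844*0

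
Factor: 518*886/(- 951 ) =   -  458948/951= -  2^2*3^( - 1 )*7^1*37^1*317^( - 1) * 443^1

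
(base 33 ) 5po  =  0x1896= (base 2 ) 1100010010110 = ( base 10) 6294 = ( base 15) 1ce9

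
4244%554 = 366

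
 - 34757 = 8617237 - 8651994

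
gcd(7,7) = 7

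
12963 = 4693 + 8270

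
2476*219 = 542244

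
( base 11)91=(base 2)1100100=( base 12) 84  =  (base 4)1210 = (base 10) 100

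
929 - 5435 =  - 4506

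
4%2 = 0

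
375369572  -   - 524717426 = 900086998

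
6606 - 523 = 6083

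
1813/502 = 1813/502 =3.61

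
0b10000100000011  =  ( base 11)6393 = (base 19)147F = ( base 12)4a83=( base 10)8451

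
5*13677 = 68385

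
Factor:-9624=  - 2^3*3^1*401^1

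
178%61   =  56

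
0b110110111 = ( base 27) G7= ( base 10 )439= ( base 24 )I7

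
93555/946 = 98 + 77/86=98.90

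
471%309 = 162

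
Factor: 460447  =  13^1*35419^1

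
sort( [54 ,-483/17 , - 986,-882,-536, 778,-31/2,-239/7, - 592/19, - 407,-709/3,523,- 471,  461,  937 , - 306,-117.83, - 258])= [  -  986,-882,-536, - 471,-407, - 306, - 258,-709/3 ,-117.83,-239/7 ,-592/19,-483/17, - 31/2,  54, 461,  523, 778,937]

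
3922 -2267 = 1655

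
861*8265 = 7116165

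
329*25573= 8413517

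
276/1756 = 69/439 = 0.16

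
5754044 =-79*( - 72836 ) 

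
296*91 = 26936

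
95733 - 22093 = 73640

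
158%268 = 158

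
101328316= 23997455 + 77330861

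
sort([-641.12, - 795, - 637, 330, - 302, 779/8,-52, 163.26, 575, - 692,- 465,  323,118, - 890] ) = [- 890,- 795, - 692,-641.12, - 637, - 465, - 302,- 52, 779/8, 118,163.26, 323,330, 575 ] 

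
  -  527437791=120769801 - 648207592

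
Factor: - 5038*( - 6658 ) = 33543004 =2^2*11^1 *229^1*3329^1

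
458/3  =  152 + 2/3= 152.67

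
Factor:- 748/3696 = -17/84= -  2^(  -  2)*3^(  -  1 )*  7^(  -  1)*17^1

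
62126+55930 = 118056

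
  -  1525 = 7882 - 9407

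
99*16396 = 1623204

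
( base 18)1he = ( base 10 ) 644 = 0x284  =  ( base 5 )10034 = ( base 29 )m6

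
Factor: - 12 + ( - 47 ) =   -  59^1 = -59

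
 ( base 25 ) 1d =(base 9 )42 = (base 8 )46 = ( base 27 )1B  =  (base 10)38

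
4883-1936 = 2947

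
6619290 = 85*77874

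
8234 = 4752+3482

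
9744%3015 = 699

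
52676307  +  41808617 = 94484924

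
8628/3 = 2876 = 2876.00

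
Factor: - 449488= - 2^4 *13^1*2161^1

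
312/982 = 156/491 = 0.32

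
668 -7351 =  - 6683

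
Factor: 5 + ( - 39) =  - 34 = - 2^1*17^1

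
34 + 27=61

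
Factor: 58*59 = 3422=2^1*29^1*59^1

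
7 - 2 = 5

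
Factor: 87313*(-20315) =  - 5^1*17^1*239^1 * 87313^1 = -  1773763595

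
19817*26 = 515242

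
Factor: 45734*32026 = 2^2*13^1*67^1*239^1*1759^1 = 1464677084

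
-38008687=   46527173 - 84535860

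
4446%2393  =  2053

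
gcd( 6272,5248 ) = 128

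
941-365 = 576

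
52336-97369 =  - 45033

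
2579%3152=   2579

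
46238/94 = 491 + 42/47 = 491.89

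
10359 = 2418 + 7941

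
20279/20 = 1013 +19/20 = 1013.95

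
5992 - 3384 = 2608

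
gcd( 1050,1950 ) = 150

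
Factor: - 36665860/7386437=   -  2^2 *5^1 * 7^1 * 11^1 * 29^1*41^( - 1) * 257^ ( - 1 )*701^( - 1 )*821^1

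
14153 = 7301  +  6852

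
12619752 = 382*33036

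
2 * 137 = 274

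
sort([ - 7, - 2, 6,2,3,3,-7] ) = [-7,-7,-2,2, 3, 3,6]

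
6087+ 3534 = 9621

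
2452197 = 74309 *33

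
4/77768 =1/19442 = 0.00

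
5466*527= 2880582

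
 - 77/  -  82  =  77/82 = 0.94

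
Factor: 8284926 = 2^1*3^1* 13^1*106217^1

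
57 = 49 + 8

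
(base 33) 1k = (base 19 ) 2f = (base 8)65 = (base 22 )29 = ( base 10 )53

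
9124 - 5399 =3725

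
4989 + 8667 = 13656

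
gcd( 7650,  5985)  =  45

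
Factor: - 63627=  - 3^1 * 127^1 * 167^1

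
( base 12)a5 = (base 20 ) 65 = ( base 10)125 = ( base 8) 175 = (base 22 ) 5f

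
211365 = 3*70455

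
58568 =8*7321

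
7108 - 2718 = 4390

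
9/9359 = 9/9359 = 0.00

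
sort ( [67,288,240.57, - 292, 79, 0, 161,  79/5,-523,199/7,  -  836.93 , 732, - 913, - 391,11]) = [  -  913,  -  836.93, - 523, - 391, - 292, 0, 11,79/5,199/7, 67,79, 161,240.57, 288, 732]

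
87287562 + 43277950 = 130565512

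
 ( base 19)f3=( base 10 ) 288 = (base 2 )100100000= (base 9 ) 350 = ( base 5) 2123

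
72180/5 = 14436 = 14436.00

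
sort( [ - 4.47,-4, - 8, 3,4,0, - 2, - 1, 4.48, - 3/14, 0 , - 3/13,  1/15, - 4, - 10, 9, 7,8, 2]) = [  -  10, - 8, - 4.47, - 4  , - 4, - 2, - 1, - 3/13, - 3/14, 0,  0, 1/15, 2, 3,4, 4.48, 7,8,9 ]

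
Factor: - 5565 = -3^1*5^1 * 7^1*53^1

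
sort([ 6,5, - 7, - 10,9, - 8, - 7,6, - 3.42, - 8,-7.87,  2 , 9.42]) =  [ - 10, - 8, - 8,  -  7.87,- 7, - 7, - 3.42,2, 5,6 , 6, 9, 9.42]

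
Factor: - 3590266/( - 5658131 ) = 2^1*1795133^1*5658131^( - 1)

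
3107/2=3107/2=1553.50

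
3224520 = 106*30420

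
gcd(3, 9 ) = 3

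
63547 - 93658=-30111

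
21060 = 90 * 234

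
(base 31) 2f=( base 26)2p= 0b1001101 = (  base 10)77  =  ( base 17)49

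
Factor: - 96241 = -157^1 * 613^1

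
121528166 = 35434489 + 86093677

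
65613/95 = 690 +63/95 = 690.66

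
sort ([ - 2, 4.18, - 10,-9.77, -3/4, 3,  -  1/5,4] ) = [ -10,-9.77, - 2, - 3/4, - 1/5, 3, 4,4.18]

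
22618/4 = 5654+1/2= 5654.50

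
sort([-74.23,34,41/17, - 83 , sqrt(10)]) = [-83, - 74.23,  41/17,sqrt( 10 ), 34]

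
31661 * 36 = 1139796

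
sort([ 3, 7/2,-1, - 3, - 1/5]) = [ - 3, - 1, - 1/5,3, 7/2]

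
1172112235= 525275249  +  646836986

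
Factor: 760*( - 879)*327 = -218449080  =  - 2^3*3^2*5^1*19^1*109^1*293^1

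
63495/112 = 63495/112  =  566.92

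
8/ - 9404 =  -1 + 2349/2351 = -0.00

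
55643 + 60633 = 116276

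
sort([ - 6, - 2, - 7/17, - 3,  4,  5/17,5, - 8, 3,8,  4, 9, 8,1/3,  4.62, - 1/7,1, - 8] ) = [ - 8, - 8, - 6, - 3, - 2, - 7/17,-1/7 , 5/17, 1/3 , 1 , 3 , 4, 4,4.62, 5,8,  8,9 ]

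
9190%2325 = 2215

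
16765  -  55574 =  - 38809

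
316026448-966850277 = -650823829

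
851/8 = 106 + 3/8 = 106.38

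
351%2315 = 351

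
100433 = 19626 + 80807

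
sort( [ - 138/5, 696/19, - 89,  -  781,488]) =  [  -  781, - 89,-138/5, 696/19,488 ] 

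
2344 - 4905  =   - 2561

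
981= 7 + 974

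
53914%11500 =7914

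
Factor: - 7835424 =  - 2^5*3^1*81619^1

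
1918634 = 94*20411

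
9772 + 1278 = 11050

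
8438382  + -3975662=4462720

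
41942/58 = 723 + 4/29 = 723.14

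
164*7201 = 1180964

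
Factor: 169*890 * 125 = 2^1* 5^4*13^2*89^1=18801250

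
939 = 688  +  251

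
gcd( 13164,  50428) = 4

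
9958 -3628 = 6330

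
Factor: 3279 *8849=3^1*1093^1 *8849^1  =  29015871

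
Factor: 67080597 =3^1*479^1*46681^1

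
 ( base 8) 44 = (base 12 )30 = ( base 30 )16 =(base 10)36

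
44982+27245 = 72227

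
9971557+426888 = 10398445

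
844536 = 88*9597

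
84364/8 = 10545 + 1/2 =10545.50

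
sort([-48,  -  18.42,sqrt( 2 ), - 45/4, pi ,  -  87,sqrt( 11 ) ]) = [ - 87,-48,-18.42, - 45/4, sqrt( 2), pi, sqrt(11)]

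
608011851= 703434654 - 95422803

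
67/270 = 67/270 = 0.25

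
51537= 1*51537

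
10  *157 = 1570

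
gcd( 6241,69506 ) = 1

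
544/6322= 272/3161 = 0.09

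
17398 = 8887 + 8511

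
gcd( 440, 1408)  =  88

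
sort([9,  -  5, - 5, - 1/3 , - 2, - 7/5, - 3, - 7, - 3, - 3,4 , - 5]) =[ - 7, - 5,-5, - 5, - 3, - 3, -3,-2, - 7/5, - 1/3 , 4,9]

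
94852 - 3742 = 91110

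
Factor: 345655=5^1*73^1 *947^1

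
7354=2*3677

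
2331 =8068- 5737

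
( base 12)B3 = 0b10000111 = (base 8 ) 207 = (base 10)135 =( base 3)12000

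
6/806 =3/403 = 0.01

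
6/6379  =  6/6379 =0.00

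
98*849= 83202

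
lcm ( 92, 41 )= 3772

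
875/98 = 8 + 13/14 = 8.93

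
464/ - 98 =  - 5 + 13/49 =- 4.73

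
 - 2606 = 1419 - 4025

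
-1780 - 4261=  - 6041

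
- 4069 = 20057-24126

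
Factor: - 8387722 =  - 2^1 * 7^3 *12227^1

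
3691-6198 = -2507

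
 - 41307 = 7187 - 48494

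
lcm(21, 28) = 84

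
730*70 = 51100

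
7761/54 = 143 + 13/18 = 143.72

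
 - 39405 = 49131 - 88536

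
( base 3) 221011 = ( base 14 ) 367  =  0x2a7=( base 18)21d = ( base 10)679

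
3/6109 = 3/6109= 0.00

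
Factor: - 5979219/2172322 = - 2^( - 1 ) * 3^1*593^1*3361^1 * 1086161^ ( - 1) 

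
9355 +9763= 19118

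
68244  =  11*6204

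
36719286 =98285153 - 61565867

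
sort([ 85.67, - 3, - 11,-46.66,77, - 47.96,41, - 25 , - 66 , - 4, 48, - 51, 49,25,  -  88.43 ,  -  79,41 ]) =[ - 88.43, - 79, - 66 , - 51, - 47.96 , - 46.66, - 25, - 11, - 4, - 3,25,41, 41, 48,49, 77,85.67 ]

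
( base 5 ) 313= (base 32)2j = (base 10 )83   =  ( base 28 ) 2r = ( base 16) 53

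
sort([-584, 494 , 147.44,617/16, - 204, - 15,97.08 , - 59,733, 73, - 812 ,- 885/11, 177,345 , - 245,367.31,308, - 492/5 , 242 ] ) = [-812, - 584, - 245 , - 204 , - 492/5, - 885/11,-59, - 15, 617/16,  73,97.08,147.44, 177,242, 308,345, 367.31,494,733]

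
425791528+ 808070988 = 1233862516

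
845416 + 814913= 1660329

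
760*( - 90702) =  - 68933520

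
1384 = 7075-5691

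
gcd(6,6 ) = 6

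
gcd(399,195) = 3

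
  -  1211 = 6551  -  7762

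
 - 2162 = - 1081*2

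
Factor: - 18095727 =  - 3^1*13^1*463993^1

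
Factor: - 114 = - 2^1 * 3^1*19^1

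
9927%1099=36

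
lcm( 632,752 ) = 59408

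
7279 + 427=7706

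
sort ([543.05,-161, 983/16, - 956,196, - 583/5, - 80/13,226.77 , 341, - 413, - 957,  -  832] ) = [ - 957, - 956,-832, - 413,-161, - 583/5, - 80/13, 983/16, 196,226.77,341,543.05]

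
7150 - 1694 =5456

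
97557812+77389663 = 174947475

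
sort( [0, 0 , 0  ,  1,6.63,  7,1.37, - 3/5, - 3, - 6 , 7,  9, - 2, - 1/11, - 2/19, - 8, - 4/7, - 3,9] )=[-8, - 6, - 3, - 3,-2, - 3/5, - 4/7, -2/19,-1/11, 0, 0 , 0,  1,1.37, 6.63,7, 7, 9, 9] 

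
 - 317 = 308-625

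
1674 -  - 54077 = 55751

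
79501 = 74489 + 5012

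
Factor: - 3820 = -2^2 * 5^1*191^1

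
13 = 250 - 237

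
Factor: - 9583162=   -  2^1 * 173^1*27697^1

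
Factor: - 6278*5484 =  - 2^3*3^1 * 43^1*73^1 *457^1 =- 34428552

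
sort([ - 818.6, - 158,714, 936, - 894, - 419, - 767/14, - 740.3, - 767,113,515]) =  [ - 894, - 818.6, - 767, - 740.3, - 419,  -  158, - 767/14, 113,515,714,  936]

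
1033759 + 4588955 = 5622714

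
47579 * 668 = 31782772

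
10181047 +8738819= 18919866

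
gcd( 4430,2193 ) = 1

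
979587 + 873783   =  1853370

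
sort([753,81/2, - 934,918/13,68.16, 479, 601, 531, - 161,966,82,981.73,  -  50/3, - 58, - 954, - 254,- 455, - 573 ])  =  [ - 954, - 934, - 573, - 455, - 254,-161 , - 58, - 50/3 , 81/2, 68.16,918/13, 82, 479,531,601,753,966, 981.73] 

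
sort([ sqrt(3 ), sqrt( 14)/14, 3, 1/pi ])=[sqrt(14 ) /14,1/pi, sqrt(3 ), 3 ]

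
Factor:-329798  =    -  2^1*7^1*23557^1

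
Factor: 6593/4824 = 2^( - 3 )*3^( - 2 )*19^1*67^( - 1) *347^1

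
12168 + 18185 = 30353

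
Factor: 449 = 449^1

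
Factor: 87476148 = 2^2*3^2*2429893^1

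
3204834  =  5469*586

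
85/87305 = 17/17461  =  0.00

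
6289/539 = 11 + 360/539 =11.67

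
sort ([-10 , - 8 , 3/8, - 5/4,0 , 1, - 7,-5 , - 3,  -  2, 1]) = [ - 10 , - 8, - 7 , - 5, - 3 , - 2, - 5/4, 0,3/8,1,1]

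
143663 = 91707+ 51956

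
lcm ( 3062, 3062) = 3062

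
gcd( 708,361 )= 1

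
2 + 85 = 87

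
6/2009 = 6/2009=   0.00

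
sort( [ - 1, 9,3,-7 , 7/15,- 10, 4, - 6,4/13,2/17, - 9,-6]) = [ - 10,-9, - 7 , - 6, - 6,  -  1, 2/17,  4/13, 7/15,3, 4,9] 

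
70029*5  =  350145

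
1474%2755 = 1474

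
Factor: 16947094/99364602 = 3^( - 1 )*257^1*3499^( - 1)*4733^( - 1 )*32971^1 = 8473547/49682301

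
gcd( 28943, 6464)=1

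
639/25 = 639/25 = 25.56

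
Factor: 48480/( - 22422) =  - 80/37= -2^4*5^1*37^( - 1 )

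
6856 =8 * 857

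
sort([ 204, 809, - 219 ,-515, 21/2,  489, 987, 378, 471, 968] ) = [  -  515, - 219,21/2, 204,378, 471,489, 809,968, 987]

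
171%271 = 171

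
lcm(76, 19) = 76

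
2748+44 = 2792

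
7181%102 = 41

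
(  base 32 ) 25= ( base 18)3F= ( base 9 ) 76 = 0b1000101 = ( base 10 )69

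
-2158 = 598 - 2756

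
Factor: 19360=2^5 *5^1*11^2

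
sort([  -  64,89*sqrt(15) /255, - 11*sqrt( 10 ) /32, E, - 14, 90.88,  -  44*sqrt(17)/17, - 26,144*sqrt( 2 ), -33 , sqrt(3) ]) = [ - 64 , - 33, -26,  -  14, - 44*sqrt( 17 )/17, - 11*sqrt( 10 )/32,89*sqrt(15)/255,sqrt ( 3),E, 90.88,144*sqrt( 2)]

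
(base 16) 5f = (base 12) 7B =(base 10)95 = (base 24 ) 3n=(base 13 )74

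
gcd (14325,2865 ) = 2865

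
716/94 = 7+29/47  =  7.62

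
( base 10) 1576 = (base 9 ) 2141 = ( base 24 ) 2hg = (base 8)3050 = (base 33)1ep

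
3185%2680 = 505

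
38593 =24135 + 14458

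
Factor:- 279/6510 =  - 2^( - 1)*3^1*5^( - 1)*7^ ( - 1) = -3/70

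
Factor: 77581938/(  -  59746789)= -2^1*3^1*7^1*17^( - 1)*101^1*18289^1*3514517^( - 1) 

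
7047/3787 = 7047/3787 = 1.86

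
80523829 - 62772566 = 17751263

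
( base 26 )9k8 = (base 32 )6ek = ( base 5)202422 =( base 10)6612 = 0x19d4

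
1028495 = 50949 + 977546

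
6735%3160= 415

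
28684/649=44 + 128/649 = 44.20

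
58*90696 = 5260368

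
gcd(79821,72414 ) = 9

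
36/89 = 36/89 = 0.40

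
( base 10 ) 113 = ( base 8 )161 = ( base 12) 95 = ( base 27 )45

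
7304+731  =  8035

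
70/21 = 10/3 = 3.33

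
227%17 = 6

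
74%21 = 11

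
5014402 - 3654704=1359698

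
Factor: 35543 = 35543^1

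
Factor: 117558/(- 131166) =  - 311^1*347^( - 1 ) = - 311/347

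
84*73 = 6132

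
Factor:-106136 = - 2^3*13267^1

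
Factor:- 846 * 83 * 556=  - 39041208= - 2^3*3^2 * 47^1 * 83^1 * 139^1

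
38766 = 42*923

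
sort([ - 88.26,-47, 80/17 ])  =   [  -  88.26,  -  47, 80/17 ] 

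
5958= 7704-1746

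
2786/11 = 2786/11 = 253.27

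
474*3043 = 1442382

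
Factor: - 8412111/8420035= - 3^2*5^( - 1 )*13^(-1)*271^1* 3449^1*129539^( - 1 )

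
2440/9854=1220/4927= 0.25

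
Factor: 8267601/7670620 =2^( - 2)*3^1*5^(  -  1) * 97^1 * 421^(  -  1 )*911^( - 1) * 28411^1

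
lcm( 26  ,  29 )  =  754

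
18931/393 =18931/393 = 48.17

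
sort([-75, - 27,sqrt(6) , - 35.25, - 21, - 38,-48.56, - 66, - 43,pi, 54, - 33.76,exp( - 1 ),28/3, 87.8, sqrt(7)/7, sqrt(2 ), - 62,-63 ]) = [ - 75 ,  -  66, -63,-62,  -  48.56,-43 ,  -  38, - 35.25, - 33.76, - 27,-21,exp (-1 ), sqrt ( 7 )/7,sqrt(2),  sqrt( 6 ) , pi,  28/3,54, 87.8]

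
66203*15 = 993045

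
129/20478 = 43/6826 = 0.01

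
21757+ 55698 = 77455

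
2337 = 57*41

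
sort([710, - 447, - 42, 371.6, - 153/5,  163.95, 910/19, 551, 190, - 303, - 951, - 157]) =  [ - 951 , - 447, - 303, - 157, - 42, - 153/5,910/19, 163.95, 190 , 371.6, 551, 710 ] 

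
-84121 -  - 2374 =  - 81747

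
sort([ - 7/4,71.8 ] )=[ - 7/4,71.8]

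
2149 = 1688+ 461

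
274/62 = 4 +13/31=4.42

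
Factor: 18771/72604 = 2^( - 2)*3^1*7^( - 1)*2593^( - 1) * 6257^1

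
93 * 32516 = 3023988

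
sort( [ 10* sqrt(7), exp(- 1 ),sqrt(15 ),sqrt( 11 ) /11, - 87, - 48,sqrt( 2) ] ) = [ - 87, - 48,sqrt( 11)/11, exp( - 1 ),sqrt ( 2) , sqrt( 15),10*sqrt( 7 )] 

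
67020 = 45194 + 21826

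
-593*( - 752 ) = 445936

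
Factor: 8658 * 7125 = 2^1*3^3*5^3*13^1*19^1*37^1 = 61688250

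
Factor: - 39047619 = -3^1*13^2 * 77017^1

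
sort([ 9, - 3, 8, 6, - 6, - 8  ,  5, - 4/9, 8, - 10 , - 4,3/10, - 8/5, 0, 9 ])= [- 10, - 8, - 6, - 4, - 3,  -  8/5, - 4/9 , 0, 3/10,5, 6, 8,8,9, 9 ] 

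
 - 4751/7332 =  - 4751/7332 = - 0.65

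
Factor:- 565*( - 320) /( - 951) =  - 2^6*3^( - 1)*5^2*113^1*317^(-1)=- 180800/951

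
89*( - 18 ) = -1602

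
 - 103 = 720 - 823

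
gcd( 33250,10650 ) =50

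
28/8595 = 28/8595 = 0.00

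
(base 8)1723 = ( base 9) 1307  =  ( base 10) 979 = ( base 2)1111010011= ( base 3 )1100021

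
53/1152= 53/1152 = 0.05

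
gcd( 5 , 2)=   1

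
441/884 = 441/884 = 0.50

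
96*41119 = 3947424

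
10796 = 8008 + 2788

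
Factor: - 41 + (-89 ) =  - 2^1*5^1*13^1  =  - 130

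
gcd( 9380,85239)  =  7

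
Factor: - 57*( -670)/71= 38190/71=2^1 * 3^1*5^1*19^1*67^1*71^( - 1)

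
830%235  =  125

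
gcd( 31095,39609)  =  9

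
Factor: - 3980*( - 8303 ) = 2^2*5^1*19^2 * 23^1*199^1 = 33045940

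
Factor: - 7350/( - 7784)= 525/556= 2^( - 2)*3^1*5^2*7^1 * 139^ ( - 1) 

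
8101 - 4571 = 3530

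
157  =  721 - 564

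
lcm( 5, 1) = 5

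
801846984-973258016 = -171411032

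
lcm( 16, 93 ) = 1488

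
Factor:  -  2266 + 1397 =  - 11^1*79^1 =- 869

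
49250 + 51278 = 100528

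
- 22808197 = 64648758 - 87456955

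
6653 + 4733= 11386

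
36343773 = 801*45373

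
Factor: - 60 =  - 2^2*3^1*5^1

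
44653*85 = 3795505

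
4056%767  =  221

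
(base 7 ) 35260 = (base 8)21542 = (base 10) 9058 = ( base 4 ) 2031202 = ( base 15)2A3D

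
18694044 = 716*26109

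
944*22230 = 20985120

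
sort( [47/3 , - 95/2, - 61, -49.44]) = [-61,  -  49.44,-95/2, 47/3]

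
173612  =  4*43403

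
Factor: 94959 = 3^3*3517^1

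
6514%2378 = 1758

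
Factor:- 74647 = -17^1 * 4391^1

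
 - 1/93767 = - 1 + 93766/93767 = - 0.00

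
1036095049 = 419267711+616827338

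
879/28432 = 879/28432= 0.03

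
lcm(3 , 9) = 9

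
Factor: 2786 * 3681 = 2^1*3^2 * 7^1*199^1 * 409^1 = 10255266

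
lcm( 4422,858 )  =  57486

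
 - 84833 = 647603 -732436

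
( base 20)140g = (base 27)d54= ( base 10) 9616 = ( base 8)22620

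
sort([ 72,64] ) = [ 64, 72 ] 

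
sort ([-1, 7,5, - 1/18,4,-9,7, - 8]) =[-9,- 8 ,-1,-1/18,4,  5, 7,7 ] 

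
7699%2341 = 676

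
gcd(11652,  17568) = 12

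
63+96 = 159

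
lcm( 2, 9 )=18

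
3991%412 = 283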